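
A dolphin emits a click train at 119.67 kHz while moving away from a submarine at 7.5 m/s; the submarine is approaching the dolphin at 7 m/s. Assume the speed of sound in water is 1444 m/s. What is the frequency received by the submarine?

119.6 kHz

General Doppler shift: f' = f · (v + v_o)/(v + v_s).
f' = 119.67 × (1444 + 7)/(1444 + 7.5) = 119.67 × 1451/1451.5 ≈ 119.6 kHz.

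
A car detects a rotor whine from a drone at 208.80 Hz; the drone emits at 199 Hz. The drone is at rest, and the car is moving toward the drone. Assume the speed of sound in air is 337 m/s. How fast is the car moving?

16.6 m/s

f' = f · (v + v_o)/v ⇒ v_o = v · |f'/f − 1|.
v_o = 337 × |208.80/199 − 1| = 337 × 0.04925 ≈ 16.6 m/s.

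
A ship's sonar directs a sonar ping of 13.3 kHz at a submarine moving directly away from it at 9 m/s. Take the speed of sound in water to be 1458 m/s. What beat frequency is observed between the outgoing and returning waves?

The submarine first receives the wave as a moving observer: f₁ = f₀ · (v − u)/v = 13.3 × (1458 − 9)/1458 ≈ 13.2179 kHz.
The reflection then acts as a moving source: f₂ = f₁ · v/(v + u) ≈ 13.1368 kHz.
Beat frequency (with f₀ = 13300 Hz): |f₂ − f₀| = 2u·f₀/(v + u) = 2 × 9 × 13300/1467 ≈ 163 Hz.

163 Hz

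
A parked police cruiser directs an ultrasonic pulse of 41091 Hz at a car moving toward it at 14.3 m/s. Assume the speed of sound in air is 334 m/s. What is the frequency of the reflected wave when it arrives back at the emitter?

44767 Hz

The car first receives the wave as a moving observer: f₁ = f₀ · (v + u)/v = 41091 × (334 + 14.3)/334 ≈ 42850 Hz.
On reflection it acts as a source moving toward the stationary detector: f₂ = f₁ · v/(v − u) = 42850 × 334/319.7 ≈ 44767 Hz.
Equivalently f₂ = f₀ · (v + u)/(v − u).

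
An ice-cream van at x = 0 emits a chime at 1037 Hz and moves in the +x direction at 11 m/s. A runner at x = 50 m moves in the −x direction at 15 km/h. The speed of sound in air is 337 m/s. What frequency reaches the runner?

15 km/h = 4.167 m/s.
The observer lies on the +x side, so the source is heading toward the observer and the observer is heading toward the source.
Both move, so f' = f · (v + v_o)/(v − v_s).
f' = 1037 × (337 + 4.167)/(337 − 11) = 1037 × 341.17/326 ≈ 1085 Hz.

1085 Hz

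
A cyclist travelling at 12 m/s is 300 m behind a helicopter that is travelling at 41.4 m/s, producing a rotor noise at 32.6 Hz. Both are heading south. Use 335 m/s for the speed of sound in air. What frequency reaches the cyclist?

30.1 Hz

The cyclist is behind, so the helicopter is moving away from it while the cyclist is moving toward the helicopter.
Both move, so f' = f · (v + v_o)/(v + v_s).
f' = 32.6 × (335 + 12)/(335 + 41.4) = 32.6 × 347/376.4 ≈ 30.1 Hz.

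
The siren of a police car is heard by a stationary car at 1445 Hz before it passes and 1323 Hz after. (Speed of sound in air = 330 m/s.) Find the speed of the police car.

f₁/f₂ = (v + v_s)/(v − v_s), so v_s = v · (f₁ − f₂)/(f₁ + f₂).
v_s = 330 × (1445 − 1323)/(1445 + 1323) = 330 × 122/2768 ≈ 14.5 m/s.

14.5 m/s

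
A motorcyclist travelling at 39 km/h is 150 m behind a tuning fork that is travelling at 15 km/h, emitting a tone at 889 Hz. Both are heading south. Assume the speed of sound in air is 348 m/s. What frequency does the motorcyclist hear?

15 km/h = 4.167 m/s; 39 km/h = 10.83 m/s.
The motorcyclist is behind, so the tuning fork is moving away from it while the motorcyclist is moving toward the tuning fork.
General Doppler shift: f' = f · (v + v_o)/(v + v_s).
f' = 889 × (348 + 10.83)/(348 + 4.167) = 889 × 358.83/352.17 ≈ 906 Hz.

906 Hz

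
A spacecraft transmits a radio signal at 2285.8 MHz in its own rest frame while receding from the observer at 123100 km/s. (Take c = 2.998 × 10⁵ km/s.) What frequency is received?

1477.5 MHz

β = v/c = 123100/299800 = 0.4106.
Relativistic Doppler for frequency: f' = f₀ · √((1 − β)/(1 + β)).
f' = 2285.8 × √(0.5894/1.4106) = 2285.8 × 0.64640 ≈ 1477.5 MHz.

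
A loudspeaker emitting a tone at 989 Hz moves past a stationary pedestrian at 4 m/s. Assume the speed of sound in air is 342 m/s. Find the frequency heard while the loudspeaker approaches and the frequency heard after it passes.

Approaching: f₁ = f · v/(v − v_s) = 989 × 342/338 ≈ 1001 Hz.
Receding: f₂ = f · v/(v + v_s) = 989 × 342/346 ≈ 978 Hz.

1001 Hz approaching; 978 Hz receding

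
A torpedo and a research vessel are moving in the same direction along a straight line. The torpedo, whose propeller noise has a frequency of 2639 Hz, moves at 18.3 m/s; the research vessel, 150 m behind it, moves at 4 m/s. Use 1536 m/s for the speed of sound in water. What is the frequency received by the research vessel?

2615 Hz

The research vessel is behind, so the torpedo is moving away from it while the research vessel is moving toward the torpedo.
General Doppler shift: f' = f · (v + v_o)/(v + v_s).
f' = 2639 × (1536 + 4)/(1536 + 18.3) = 2639 × 1540/1554.3 ≈ 2615 Hz.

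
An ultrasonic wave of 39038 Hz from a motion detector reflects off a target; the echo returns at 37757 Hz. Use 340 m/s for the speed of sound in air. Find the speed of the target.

Double Doppler shift off a moving reflector: f₂ = f₀ · (v + u)/(v − u) (u > 0 toward emitter).
Rearranging, u = v · (f₂ − f₀)/(f₂ + f₀) = 340 × -1281/76795 ≈ -5.7 m/s.
So the target is moving at 5.7 m/s away from the emitter.

5.7 m/s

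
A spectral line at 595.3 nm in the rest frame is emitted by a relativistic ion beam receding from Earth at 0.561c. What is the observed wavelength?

1122.5 nm

Relativistic Doppler for wavelength: λ' = λ₀ · √((1 + β)/(1 − β)).
λ' = 595.3 × √(1.5610/0.4390) = 595.3 × 1.88569 ≈ 1122.5 nm.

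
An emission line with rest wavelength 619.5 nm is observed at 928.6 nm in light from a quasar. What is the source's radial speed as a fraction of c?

λ'/λ₀ = 1.4990 > 1 (redshift), so the source is receding.
λ'/λ₀ = √((1 + β)/(1 − β)) for a receding source ⇒ β = (r² − 1)/(r² + 1) with r = λ'/λ₀.
β = (2.2469 − 1)/(2.2469 + 1) ≈ 0.384.

0.384c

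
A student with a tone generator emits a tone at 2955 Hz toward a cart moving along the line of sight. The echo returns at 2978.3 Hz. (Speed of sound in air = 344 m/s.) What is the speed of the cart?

1.35 m/s

Double Doppler shift off a moving reflector: f₂ = f₀ · (v + u)/(v − u) (u > 0 toward emitter).
Rearranging, u = v · (f₂ − f₀)/(f₂ + f₀) = 344 × 23.3/5933.3 ≈ 1.35 m/s.
So the cart is moving at 1.35 m/s toward the emitter.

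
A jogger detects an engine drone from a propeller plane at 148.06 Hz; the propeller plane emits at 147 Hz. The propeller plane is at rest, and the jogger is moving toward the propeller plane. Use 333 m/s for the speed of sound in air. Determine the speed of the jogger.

2.40 m/s

f' = f · (v + v_o)/v ⇒ v_o = v · |f'/f − 1|.
v_o = 333 × |148.06/147 − 1| = 333 × 0.007211 ≈ 2.40 m/s.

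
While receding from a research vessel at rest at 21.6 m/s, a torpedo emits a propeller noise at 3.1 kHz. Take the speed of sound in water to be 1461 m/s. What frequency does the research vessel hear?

With the source moving away from a stationary observer, f' = f · v/(v + v_s).
f' = 3.1 × 1461/(1461 + 21.6) = 3.1 × 1461/1483 ≈ 3.05 kHz.

3.05 kHz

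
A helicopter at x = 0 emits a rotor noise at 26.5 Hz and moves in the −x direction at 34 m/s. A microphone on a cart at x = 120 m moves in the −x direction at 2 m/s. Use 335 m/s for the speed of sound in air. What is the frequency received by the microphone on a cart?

The observer lies on the +x side, so the source is heading away from the observer and the observer is heading toward the source.
Both move, so f' = f · (v + v_o)/(v + v_s).
f' = 26.5 × (335 + 2)/(335 + 34) = 26.5 × 337/369 ≈ 24.2 Hz.

24.2 Hz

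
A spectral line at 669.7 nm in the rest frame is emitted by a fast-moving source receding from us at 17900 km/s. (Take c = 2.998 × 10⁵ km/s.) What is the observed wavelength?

711.0 nm

β = v/c = 17900/299800 = 0.0597.
Relativistic Doppler for wavelength: λ' = λ₀ · √((1 + β)/(1 − β)).
λ' = 669.7 × √(1.0597/0.9403) = 669.7 × 1.06160 ≈ 711.0 nm.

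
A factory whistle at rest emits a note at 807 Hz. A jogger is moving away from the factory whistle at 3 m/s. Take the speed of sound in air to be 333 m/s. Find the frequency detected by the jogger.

Moving observer, stationary source: f' = f · (v − v_o)/v.
f' = 807 × (333 − 3)/333 = 807 × 330/333 ≈ 800 Hz.

800 Hz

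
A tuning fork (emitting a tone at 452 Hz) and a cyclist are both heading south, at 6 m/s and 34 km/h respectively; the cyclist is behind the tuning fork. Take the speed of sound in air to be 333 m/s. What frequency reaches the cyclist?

457 Hz

34 km/h = 9.444 m/s.
The cyclist is behind, so the tuning fork is moving away from it while the cyclist is moving toward the tuning fork.
With source receding and observer approaching, f' = f · (v + v_o)/(v + v_s).
f' = 452 × (333 + 9.444)/(333 + 6) = 452 × 342.44/339 ≈ 457 Hz.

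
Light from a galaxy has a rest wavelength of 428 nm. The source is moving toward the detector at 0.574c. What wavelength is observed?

222.7 nm

Relativistic Doppler for wavelength: λ' = λ₀ · √((1 − β)/(1 + β)).
λ' = 428 × √(0.4260/1.5740) = 428 × 0.52024 ≈ 222.7 nm.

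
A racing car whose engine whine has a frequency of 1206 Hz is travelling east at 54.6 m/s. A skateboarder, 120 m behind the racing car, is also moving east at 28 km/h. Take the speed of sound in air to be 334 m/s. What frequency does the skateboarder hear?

28 km/h = 7.778 m/s.
The skateboarder is behind, so the racing car is moving away from it while the skateboarder is moving toward the racing car.
Both move, so f' = f · (v + v_o)/(v + v_s).
f' = 1206 × (334 + 7.778)/(334 + 54.6) = 1206 × 341.78/388.6 ≈ 1061 Hz.

1061 Hz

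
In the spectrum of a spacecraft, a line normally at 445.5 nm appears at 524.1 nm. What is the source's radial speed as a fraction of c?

λ'/λ₀ = 1.1764 > 1 (redshift), so the source is receding.
λ'/λ₀ = √((1 + β)/(1 − β)) for a receding source ⇒ β = (r² − 1)/(r² + 1) with r = λ'/λ₀.
β = (1.3840 − 1)/(1.3840 + 1) ≈ 0.161.

0.161c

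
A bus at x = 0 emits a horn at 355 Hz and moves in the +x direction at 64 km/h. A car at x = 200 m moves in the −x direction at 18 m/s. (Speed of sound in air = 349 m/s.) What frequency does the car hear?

64 km/h = 17.78 m/s.
The observer lies on the +x side, so the source is heading toward the observer and the observer is heading toward the source.
General Doppler shift: f' = f · (v + v_o)/(v − v_s).
f' = 355 × (349 + 18)/(349 − 17.78) = 355 × 367/331.22 ≈ 393 Hz.

393 Hz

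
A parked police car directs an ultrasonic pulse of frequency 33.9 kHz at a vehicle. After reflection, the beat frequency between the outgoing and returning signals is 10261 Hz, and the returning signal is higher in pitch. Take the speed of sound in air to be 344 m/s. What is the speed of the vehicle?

45 m/s

Double Doppler shift off a moving reflector: f₂ = f₀ · (v + u)/(v − u) (u > 0 toward emitter).
Returning signal is higher, so f₂ = f₀ + Δf = 33900 + 10261 = 44161 Hz.
Rearranging, u = v · (f₂ − f₀)/(f₂ + f₀) = 344 × 10261/78061 ≈ 45 m/s.
So the vehicle is moving at 45 m/s toward the emitter.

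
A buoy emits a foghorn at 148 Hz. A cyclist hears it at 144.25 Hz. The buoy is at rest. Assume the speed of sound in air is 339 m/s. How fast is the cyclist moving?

8.6 m/s

f' < f, so the cyclist is receding.
f' = f · (v − v_o)/v ⇒ v_o = v · |f'/f − 1|.
v_o = 339 × |144.25/148 − 1| = 339 × 0.02534 ≈ 8.6 m/s.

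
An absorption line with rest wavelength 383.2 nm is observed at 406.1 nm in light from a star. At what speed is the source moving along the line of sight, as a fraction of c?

0.058

λ'/λ₀ = 1.0598 > 1 (redshift), so the source is receding.
λ'/λ₀ = √((1 + β)/(1 − β)) for a receding source ⇒ β = (r² − 1)/(r² + 1) with r = λ'/λ₀.
β = (1.1231 − 1)/(1.1231 + 1) ≈ 0.058.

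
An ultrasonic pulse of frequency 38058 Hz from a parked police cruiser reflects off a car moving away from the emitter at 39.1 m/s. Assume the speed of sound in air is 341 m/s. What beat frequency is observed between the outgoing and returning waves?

At the car (a moving observer), f₁ = f₀ · (v − u)/v = 38058 × 301.9/341 ≈ 33694 Hz.
On reflection it acts as a source moving away from the stationary detector: f₂ = f₁ · v/(v + u) = 33694 × 341/380.1 ≈ 30228 Hz.
Beat frequency: |f₂ − f₀| = 2u·f₀/(v + u) = 2 × 39.1 × 38058/380.1 ≈ 7830 Hz.

7830 Hz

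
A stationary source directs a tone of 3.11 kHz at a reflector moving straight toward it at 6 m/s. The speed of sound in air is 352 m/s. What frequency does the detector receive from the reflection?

At the reflector (a moving observer), f₁ = f₀ · (v + u)/v = 3.11 × 358/352 ≈ 3.16 kHz.
On reflection it acts as a source moving toward the stationary detector: f₂ = f₁ · v/(v − u) = 3.16 × 352/346 ≈ 3.22 kHz.

3.22 kHz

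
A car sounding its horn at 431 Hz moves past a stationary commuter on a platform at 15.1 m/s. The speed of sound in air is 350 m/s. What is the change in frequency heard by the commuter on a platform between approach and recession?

37.3 Hz

Approaching: f₁ = f · v/(v − v_s) = 431 × 350/334.9 ≈ 450.4 Hz.
Receding: f₂ = f · v/(v + v_s) = 431 × 350/365.1 ≈ 413.2 Hz.
Drop: f₁ − f₂ = 2f·v·v_s/(v² − v_s²) = 2 × 431 × 350 × 15.1/(350² − 15.1²) ≈ 37.3 Hz.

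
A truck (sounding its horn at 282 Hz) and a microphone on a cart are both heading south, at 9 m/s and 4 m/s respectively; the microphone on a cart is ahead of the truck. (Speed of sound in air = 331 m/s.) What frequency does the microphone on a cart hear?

286 Hz

The microphone on a cart is ahead, so the truck is moving toward it while the microphone on a cart is moving away from the truck.
Both move, so f' = f · (v − v_o)/(v − v_s).
f' = 282 × (331 − 4)/(331 − 9) = 282 × 327/322 ≈ 286 Hz.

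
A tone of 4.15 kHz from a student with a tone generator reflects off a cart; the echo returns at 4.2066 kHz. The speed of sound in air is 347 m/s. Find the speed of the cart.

2.35 m/s

Double Doppler shift off a moving reflector: f₂ = f₀ · (v + u)/(v − u) (u > 0 toward emitter).
Rearranging, u = v · (f₂ − f₀)/(f₂ + f₀) = 347 × 0.0566/8.3566 ≈ 2.35 m/s.
So the cart is moving at 2.35 m/s toward the emitter.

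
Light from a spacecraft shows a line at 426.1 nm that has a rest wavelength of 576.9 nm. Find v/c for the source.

λ'/λ₀ = 0.7386 < 1 (blueshift), so the source is approaching.
λ'/λ₀ = √((1 − β)/(1 + β)) for an approaching source ⇒ β = (1 − r²)/(1 + r²) with r = λ'/λ₀.
β = (1 − 0.5455)/(1 + 0.5455) ≈ 0.294.

0.294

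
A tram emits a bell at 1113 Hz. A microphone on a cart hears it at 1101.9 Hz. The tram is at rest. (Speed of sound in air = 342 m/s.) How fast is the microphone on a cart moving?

f' < f, so the microphone on a cart is receding.
f' = f · (v − v_o)/v ⇒ v_o = v · |f'/f − 1|.
v_o = 342 × |1101.9/1113 − 1| = 342 × 0.009973 ≈ 3.4 m/s.

3.4 m/s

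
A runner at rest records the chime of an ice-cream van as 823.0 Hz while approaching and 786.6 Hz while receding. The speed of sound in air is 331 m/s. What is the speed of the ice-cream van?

f₁/f₂ = (v + v_s)/(v − v_s), so v_s = v · (f₁ − f₂)/(f₁ + f₂).
v_s = 331 × (823.0 − 786.6)/(823.0 + 786.6) = 331 × 36.4/1609.6 ≈ 7.5 m/s.

7.5 m/s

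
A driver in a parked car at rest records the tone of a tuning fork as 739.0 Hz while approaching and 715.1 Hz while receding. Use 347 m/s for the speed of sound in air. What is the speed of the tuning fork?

f₁/f₂ = (v + v_s)/(v − v_s), so v_s = v · (f₁ − f₂)/(f₁ + f₂).
v_s = 347 × (739.0 − 715.1)/(739.0 + 715.1) = 347 × 23.9/1454.1 ≈ 5.7 m/s.

5.7 m/s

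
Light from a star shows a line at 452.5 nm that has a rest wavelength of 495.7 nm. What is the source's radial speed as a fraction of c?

0.091c

λ'/λ₀ = 0.9129 < 1 (blueshift), so the source is approaching.
λ'/λ₀ = √((1 − β)/(1 + β)) for an approaching source ⇒ β = (1 − r²)/(1 + r²) with r = λ'/λ₀.
β = (1 − 0.8333)/(1 + 0.8333) ≈ 0.091.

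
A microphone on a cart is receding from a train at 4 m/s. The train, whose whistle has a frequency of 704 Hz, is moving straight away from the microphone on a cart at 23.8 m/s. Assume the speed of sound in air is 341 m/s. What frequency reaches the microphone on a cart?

650 Hz

With source receding and observer receding, f' = f · (v − v_o)/(v + v_s).
f' = 704 × (341 − 4)/(341 + 23.8) = 704 × 337/364.8 ≈ 650 Hz.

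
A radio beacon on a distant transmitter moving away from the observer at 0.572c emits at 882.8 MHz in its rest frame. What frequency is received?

Relativistic Doppler for frequency: f' = f₀ · √((1 − β)/(1 + β)).
f' = 882.8 × √(0.4280/1.5720) = 882.8 × 0.52179 ≈ 460.6 MHz.

460.6 MHz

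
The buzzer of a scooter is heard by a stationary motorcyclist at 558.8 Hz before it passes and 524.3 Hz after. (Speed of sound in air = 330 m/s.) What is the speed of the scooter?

f₁/f₂ = (v + v_s)/(v − v_s), so v_s = v · (f₁ − f₂)/(f₁ + f₂).
v_s = 330 × (558.8 − 524.3)/(558.8 + 524.3) = 330 × 34.5/1083.1 ≈ 10.5 m/s.

10.5 m/s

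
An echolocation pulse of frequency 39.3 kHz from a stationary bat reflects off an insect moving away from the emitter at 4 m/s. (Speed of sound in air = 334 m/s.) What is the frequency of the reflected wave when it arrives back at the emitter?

38.4 kHz

At the insect (a moving observer), f₁ = f₀ · (v − u)/v = 39.3 × 330/334 ≈ 38.8 kHz.
The reflection then acts as a moving source: f₂ = f₁ · v/(v + u) ≈ 38.4 kHz.
Equivalently f₂ = f₀ · (v − u)/(v + u).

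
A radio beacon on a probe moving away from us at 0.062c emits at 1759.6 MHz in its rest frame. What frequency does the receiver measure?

1653.7 MHz

Relativistic Doppler for frequency: f' = f₀ · √((1 − β)/(1 + β)).
f' = 1759.6 × √(0.9380/1.0620) = 1759.6 × 0.93981 ≈ 1653.7 MHz.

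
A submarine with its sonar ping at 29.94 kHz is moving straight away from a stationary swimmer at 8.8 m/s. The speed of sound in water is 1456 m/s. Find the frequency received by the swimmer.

Only the source moves, away from the listener, so f' = f · v/(v + v_s).
f' = 29.94 × 1456/(1456 + 8.8) = 29.94 × 1456/1465 ≈ 29.8 kHz.

29.8 kHz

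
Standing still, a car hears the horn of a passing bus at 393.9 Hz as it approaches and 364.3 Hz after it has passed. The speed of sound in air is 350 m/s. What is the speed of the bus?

13.7 m/s

f₁/f₂ = (v + v_s)/(v − v_s), so v_s = v · (f₁ − f₂)/(f₁ + f₂).
v_s = 350 × (393.9 − 364.3)/(393.9 + 364.3) = 350 × 29.6/758.2 ≈ 13.7 m/s.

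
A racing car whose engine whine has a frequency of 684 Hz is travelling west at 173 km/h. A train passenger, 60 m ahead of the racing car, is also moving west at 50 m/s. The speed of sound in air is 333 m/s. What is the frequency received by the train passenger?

679 Hz

173 km/h = 48.06 m/s.
The train passenger is ahead, so the racing car is moving toward it while the train passenger is moving away from the racing car.
With source approaching and observer receding, f' = f · (v − v_o)/(v − v_s).
f' = 684 × (333 − 50)/(333 − 48.06) = 684 × 283/284.94 ≈ 679 Hz.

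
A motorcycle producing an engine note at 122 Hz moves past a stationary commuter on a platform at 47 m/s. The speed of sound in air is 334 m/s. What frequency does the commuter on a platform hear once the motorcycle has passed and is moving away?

Receding: f₂ = f · v/(v + v_s) = 122 × 334/381 ≈ 107 Hz.

107 Hz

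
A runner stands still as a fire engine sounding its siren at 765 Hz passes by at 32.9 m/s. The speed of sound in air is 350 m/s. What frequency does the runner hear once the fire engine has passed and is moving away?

Receding: f₂ = f · v/(v + v_s) = 765 × 350/382.9 ≈ 699 Hz.

699 Hz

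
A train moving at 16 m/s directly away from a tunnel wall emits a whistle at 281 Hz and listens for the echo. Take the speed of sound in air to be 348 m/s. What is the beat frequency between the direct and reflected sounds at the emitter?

24.7 Hz

The tunnel wall receives the sound from a moving source: f₁ = f₀ · v/(v + v_e) = 281 × 348/364 ≈ 268.6 Hz.
On the return leg the train is a moving observer: f₂ = f₁ · (v − v_e)/v = 268.6 × 332/348 ≈ 256.3 Hz.
Beat against the emitted tone: |f₂ − f₀| = 2v_e·f₀/(v + v_e) = 2 × 16 × 281/364 ≈ 24.7 Hz.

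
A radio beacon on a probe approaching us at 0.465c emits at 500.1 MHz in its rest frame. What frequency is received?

Relativistic Doppler for frequency: f' = f₀ · √((1 + β)/(1 − β)).
f' = 500.1 × √(1.4650/0.5350) = 500.1 × 1.65479 ≈ 827.6 MHz.

827.6 MHz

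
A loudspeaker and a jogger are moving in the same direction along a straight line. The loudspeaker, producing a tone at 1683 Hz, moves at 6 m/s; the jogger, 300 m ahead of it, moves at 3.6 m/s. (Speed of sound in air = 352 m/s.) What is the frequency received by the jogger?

The jogger is ahead, so the loudspeaker is moving toward it while the jogger is moving away from the loudspeaker.
Both move, so f' = f · (v − v_o)/(v − v_s).
f' = 1683 × (352 − 3.6)/(352 − 6) = 1683 × 348.4/346 ≈ 1695 Hz.

1695 Hz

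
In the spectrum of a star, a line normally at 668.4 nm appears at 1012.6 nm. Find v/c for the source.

λ'/λ₀ = 1.5150 > 1 (redshift), so the source is receding.
λ'/λ₀ = √((1 + β)/(1 − β)) for a receding source ⇒ β = (r² − 1)/(r² + 1) with r = λ'/λ₀.
β = (2.2951 − 1)/(2.2951 + 1) ≈ 0.393.

0.393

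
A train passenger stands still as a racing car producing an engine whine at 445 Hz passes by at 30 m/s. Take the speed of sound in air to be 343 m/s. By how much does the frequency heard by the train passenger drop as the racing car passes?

Approaching: f₁ = f · v/(v − v_s) = 445 × 343/313 ≈ 487.7 Hz.
Receding: f₂ = f · v/(v + v_s) = 445 × 343/373 ≈ 409.2 Hz.
Drop: f₁ − f₂ = 2f·v·v_s/(v² − v_s²) = 2 × 445 × 343 × 30/(343² − 30²) ≈ 78.4 Hz.

78.4 Hz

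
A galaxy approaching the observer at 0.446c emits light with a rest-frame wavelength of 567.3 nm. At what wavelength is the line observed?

351.1 nm

Relativistic Doppler for wavelength: λ' = λ₀ · √((1 − β)/(1 + β)).
λ' = 567.3 × √(0.5540/1.4460) = 567.3 × 0.61897 ≈ 351.1 nm.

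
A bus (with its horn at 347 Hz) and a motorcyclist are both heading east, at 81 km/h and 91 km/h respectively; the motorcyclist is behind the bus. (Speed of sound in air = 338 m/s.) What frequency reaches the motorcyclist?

350 Hz

81 km/h = 22.5 m/s; 91 km/h = 25.28 m/s.
The motorcyclist is behind, so the bus is moving away from it while the motorcyclist is moving toward the bus.
Both move, so f' = f · (v + v_o)/(v + v_s).
f' = 347 × (338 + 25.28)/(338 + 22.5) = 347 × 363.28/360.5 ≈ 350 Hz.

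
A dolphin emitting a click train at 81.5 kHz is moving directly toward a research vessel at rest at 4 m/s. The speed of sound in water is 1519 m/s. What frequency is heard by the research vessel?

81.7 kHz

Only the source moves, toward the listener, so f' = f · v/(v − v_s).
f' = 81.5 × 1519/(1519 − 4) = 81.5 × 1519/1515 ≈ 81.7 kHz.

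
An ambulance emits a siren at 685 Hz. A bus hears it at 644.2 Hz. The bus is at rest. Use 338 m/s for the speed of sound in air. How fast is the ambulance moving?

21.4 m/s

f' < f, so the ambulance is receding.
f' = f · v/(v + v_s) ⇒ v_s = v · |1 − f/f'|.
v_s = 338 × |1 − 685/644.2| = 338 × 0.06333 ≈ 21.4 m/s.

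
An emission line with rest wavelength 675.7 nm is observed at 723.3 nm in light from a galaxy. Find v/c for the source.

0.068

λ'/λ₀ = 1.0704 > 1 (redshift), so the source is receding.
λ'/λ₀ = √((1 + β)/(1 − β)) for a receding source ⇒ β = (r² − 1)/(r² + 1) with r = λ'/λ₀.
β = (1.1459 − 1)/(1.1459 + 1) ≈ 0.068.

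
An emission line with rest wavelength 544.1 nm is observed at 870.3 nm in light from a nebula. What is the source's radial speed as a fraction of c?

λ'/λ₀ = 1.5995 > 1 (redshift), so the source is receding.
λ'/λ₀ = √((1 + β)/(1 − β)) for a receding source ⇒ β = (r² − 1)/(r² + 1) with r = λ'/λ₀.
β = (2.5585 − 1)/(2.5585 + 1) ≈ 0.438.

0.438c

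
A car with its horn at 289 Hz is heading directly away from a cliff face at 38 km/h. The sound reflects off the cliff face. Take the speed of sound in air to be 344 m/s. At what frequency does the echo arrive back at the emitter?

38 km/h = 10.56 m/s.
The cliff face receives the sound from a moving source: f₁ = f₀ · v/(v + v_e) = 289 × 344/354.56 ≈ 280 Hz.
On the return leg the car is a moving observer: f₂ = f₁ · (v − v_e)/v = 280 × 333.44/344 ≈ 272 Hz.
Equivalently f₂ = f₀ · (v − v_e)/(v + v_e).

272 Hz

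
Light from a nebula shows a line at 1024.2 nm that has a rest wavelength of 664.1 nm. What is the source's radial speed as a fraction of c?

λ'/λ₀ = 1.5422 > 1 (redshift), so the source is receding.
λ'/λ₀ = √((1 + β)/(1 − β)) for a receding source ⇒ β = (r² − 1)/(r² + 1) with r = λ'/λ₀.
β = (2.3785 − 1)/(2.3785 + 1) ≈ 0.408.

0.408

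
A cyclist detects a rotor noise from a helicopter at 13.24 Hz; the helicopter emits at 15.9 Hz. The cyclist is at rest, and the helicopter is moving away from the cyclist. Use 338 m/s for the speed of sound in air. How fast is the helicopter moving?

f' = f · v/(v + v_s) ⇒ v_s = v · |1 − f/f'|.
v_s = 338 × |1 − 15.9/13.24| = 338 × 0.2009 ≈ 68 m/s.

68 m/s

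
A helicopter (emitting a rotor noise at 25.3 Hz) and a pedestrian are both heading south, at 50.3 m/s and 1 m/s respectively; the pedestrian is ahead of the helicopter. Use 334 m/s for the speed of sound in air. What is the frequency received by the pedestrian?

29.7 Hz

The pedestrian is ahead, so the helicopter is moving toward it while the pedestrian is moving away from the helicopter.
General Doppler shift: f' = f · (v − v_o)/(v − v_s).
f' = 25.3 × (334 − 1)/(334 − 50.3) = 25.3 × 333/283.7 ≈ 29.7 Hz.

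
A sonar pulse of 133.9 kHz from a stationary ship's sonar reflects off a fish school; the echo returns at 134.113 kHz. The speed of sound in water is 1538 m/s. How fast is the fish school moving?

1.22 m/s

Double Doppler shift off a moving reflector: f₂ = f₀ · (v + u)/(v − u) (u > 0 toward emitter).
Rearranging, u = v · (f₂ − f₀)/(f₂ + f₀) = 1538 × 0.213/268.013 ≈ 1.22 m/s.
So the fish school is moving at 1.22 m/s toward the emitter.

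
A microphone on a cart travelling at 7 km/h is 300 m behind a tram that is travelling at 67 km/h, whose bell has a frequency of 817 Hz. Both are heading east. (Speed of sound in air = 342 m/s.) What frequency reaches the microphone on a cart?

67 km/h = 18.61 m/s; 7 km/h = 1.944 m/s.
The microphone on a cart is behind, so the tram is moving away from it while the microphone on a cart is moving toward the tram.
Both move, so f' = f · (v + v_o)/(v + v_s).
f' = 817 × (342 + 1.944)/(342 + 18.61) = 817 × 343.94/360.61 ≈ 779 Hz.

779 Hz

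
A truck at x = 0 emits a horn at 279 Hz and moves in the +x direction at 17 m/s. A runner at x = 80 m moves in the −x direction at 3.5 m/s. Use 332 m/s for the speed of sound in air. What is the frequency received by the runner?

297 Hz

The observer lies on the +x side, so the source is heading toward the observer and the observer is heading toward the source.
Both move, so f' = f · (v + v_o)/(v − v_s).
f' = 279 × (332 + 3.5)/(332 − 17) = 279 × 335.5/315 ≈ 297 Hz.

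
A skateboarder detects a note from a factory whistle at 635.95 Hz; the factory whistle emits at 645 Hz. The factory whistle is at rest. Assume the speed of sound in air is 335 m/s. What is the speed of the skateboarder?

4.7 m/s

f' < f, so the skateboarder is receding.
f' = f · (v − v_o)/v ⇒ v_o = v · |f'/f − 1|.
v_o = 335 × |635.95/645 − 1| = 335 × 0.01403 ≈ 4.7 m/s.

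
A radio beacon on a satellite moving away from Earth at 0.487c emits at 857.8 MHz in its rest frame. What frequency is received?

Relativistic Doppler for frequency: f' = f₀ · √((1 − β)/(1 + β)).
f' = 857.8 × √(0.5130/1.4870) = 857.8 × 0.58736 ≈ 503.8 MHz.

503.8 MHz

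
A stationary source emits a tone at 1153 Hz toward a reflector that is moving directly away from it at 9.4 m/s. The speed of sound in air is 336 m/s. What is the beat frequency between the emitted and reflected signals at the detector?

The reflector first receives the wave as a moving observer: f₁ = f₀ · (v − u)/v = 1153 × (336 − 9.4)/336 ≈ 1120.7 Hz.
On reflection it acts as a source moving away from the stationary detector: f₂ = f₁ · v/(v + u) = 1120.7 × 336/345.4 ≈ 1090.2 Hz.
Beat frequency: |f₂ − f₀| = 2u·f₀/(v + u) = 2 × 9.4 × 1153/345.4 ≈ 63 Hz.

63 Hz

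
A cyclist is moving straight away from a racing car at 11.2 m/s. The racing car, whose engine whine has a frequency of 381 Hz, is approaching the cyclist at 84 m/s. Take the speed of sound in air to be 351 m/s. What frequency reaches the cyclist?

Both move, so f' = f · (v − v_o)/(v − v_s).
f' = 381 × (351 − 11.2)/(351 − 84) = 381 × 339.8/267 ≈ 485 Hz.

485 Hz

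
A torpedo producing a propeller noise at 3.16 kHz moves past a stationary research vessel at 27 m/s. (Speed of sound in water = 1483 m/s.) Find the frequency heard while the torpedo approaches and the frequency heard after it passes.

3.22 kHz approaching; 3.10 kHz receding

Approaching: f₁ = f · v/(v − v_s) = 3.16 × 1483/1456 ≈ 3.22 kHz.
Receding: f₂ = f · v/(v + v_s) = 3.16 × 1483/1510 ≈ 3.10 kHz.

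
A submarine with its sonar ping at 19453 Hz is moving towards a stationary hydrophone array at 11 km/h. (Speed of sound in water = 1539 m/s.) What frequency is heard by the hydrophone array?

19492 Hz

11 km/h = 3.056 m/s.
With the source moving toward a stationary observer, f' = f · v/(v − v_s).
f' = 19453 × 1539/(1539 − 3.056) = 19453 × 1539/1536 ≈ 19492 Hz.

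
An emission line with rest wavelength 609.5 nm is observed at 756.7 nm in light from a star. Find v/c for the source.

λ'/λ₀ = 1.2415 > 1 (redshift), so the source is receding.
λ'/λ₀ = √((1 + β)/(1 − β)) for a receding source ⇒ β = (r² − 1)/(r² + 1) with r = λ'/λ₀.
β = (1.5413 − 1)/(1.5413 + 1) ≈ 0.213.

0.213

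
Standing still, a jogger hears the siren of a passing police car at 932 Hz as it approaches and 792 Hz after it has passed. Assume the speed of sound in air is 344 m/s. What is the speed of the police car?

f₁/f₂ = (v + v_s)/(v − v_s), so v_s = v · (f₁ − f₂)/(f₁ + f₂).
v_s = 344 × (932 − 792)/(932 + 792) = 344 × 140/1724 ≈ 28 m/s.

28 m/s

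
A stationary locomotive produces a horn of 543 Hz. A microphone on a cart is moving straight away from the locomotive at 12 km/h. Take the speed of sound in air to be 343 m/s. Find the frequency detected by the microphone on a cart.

12 km/h = 3.333 m/s.
Only the observer moves, away from the source, so f' = f · (v − v_o)/v.
f' = 543 × (343 − 3.333)/343 = 543 × 339.67/343 ≈ 538 Hz.

538 Hz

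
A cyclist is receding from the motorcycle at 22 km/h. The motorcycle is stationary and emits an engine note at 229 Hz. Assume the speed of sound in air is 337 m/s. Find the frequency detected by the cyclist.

225 Hz

22 km/h = 6.111 m/s.
Only the observer moves, away from the source, so f' = f · (v − v_o)/v.
f' = 229 × (337 − 6.111)/337 = 229 × 330.89/337 ≈ 225 Hz.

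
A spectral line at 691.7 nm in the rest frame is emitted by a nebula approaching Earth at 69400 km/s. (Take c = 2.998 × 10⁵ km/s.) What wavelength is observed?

β = v/c = 69400/299800 = 0.2315.
Relativistic Doppler for wavelength: λ' = λ₀ · √((1 − β)/(1 + β)).
λ' = 691.7 × √(0.7685/1.2315) = 691.7 × 0.78997 ≈ 546.4 nm.

546.4 nm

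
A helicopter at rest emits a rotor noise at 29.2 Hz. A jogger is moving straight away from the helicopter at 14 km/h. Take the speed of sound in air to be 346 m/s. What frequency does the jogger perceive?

14 km/h = 3.889 m/s.
Only the observer moves, away from the source, so f' = f · (v − v_o)/v.
f' = 29.2 × (346 − 3.889)/346 = 29.2 × 342.11/346 ≈ 28.9 Hz.

28.9 Hz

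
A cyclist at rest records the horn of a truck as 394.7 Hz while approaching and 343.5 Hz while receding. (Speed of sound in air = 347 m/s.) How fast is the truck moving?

24.1 m/s

f₁/f₂ = (v + v_s)/(v − v_s), so v_s = v · (f₁ − f₂)/(f₁ + f₂).
v_s = 347 × (394.7 − 343.5)/(394.7 + 343.5) = 347 × 51.2/738.2 ≈ 24.1 m/s.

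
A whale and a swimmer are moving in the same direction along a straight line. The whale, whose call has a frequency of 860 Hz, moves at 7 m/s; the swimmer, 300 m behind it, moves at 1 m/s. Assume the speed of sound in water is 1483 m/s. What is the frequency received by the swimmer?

857 Hz

The swimmer is behind, so the whale is moving away from it while the swimmer is moving toward the whale.
General Doppler shift: f' = f · (v + v_o)/(v + v_s).
f' = 860 × (1483 + 1)/(1483 + 7) = 860 × 1484/1490 ≈ 857 Hz.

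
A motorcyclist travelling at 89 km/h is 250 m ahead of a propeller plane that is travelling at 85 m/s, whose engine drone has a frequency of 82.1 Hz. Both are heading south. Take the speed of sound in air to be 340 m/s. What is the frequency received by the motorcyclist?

102 Hz

89 km/h = 24.72 m/s.
The motorcyclist is ahead, so the propeller plane is moving toward it while the motorcyclist is moving away from the propeller plane.
Both move, so f' = f · (v − v_o)/(v − v_s).
f' = 82.1 × (340 − 24.72)/(340 − 85) = 82.1 × 315.28/255 ≈ 102 Hz.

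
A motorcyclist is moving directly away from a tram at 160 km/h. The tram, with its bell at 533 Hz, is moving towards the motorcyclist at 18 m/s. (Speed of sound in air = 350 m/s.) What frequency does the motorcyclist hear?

160 km/h = 44.44 m/s.
With source approaching and observer receding, f' = f · (v − v_o)/(v − v_s).
f' = 533 × (350 − 44.44)/(350 − 18) = 533 × 305.56/332 ≈ 491 Hz.

491 Hz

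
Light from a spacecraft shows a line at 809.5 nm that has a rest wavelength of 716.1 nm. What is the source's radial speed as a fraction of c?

λ'/λ₀ = 1.1304 > 1 (redshift), so the source is receding.
λ'/λ₀ = √((1 + β)/(1 − β)) for a receding source ⇒ β = (r² − 1)/(r² + 1) with r = λ'/λ₀.
β = (1.2779 − 1)/(1.2779 + 1) ≈ 0.122.

0.122c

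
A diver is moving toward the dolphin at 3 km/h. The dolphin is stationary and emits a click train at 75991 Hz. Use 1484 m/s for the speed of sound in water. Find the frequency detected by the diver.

76034 Hz

3 km/h = 0.8333 m/s.
Moving observer, stationary source: f' = f · (v + v_o)/v.
f' = 75991 × (1484 + 0.8333)/1484 = 75991 × 1484.8/1484 ≈ 76034 Hz.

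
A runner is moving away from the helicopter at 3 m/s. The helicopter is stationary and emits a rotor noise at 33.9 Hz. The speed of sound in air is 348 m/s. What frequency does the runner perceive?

Moving observer, stationary source: f' = f · (v − v_o)/v.
f' = 33.9 × (348 − 3)/348 = 33.9 × 345/348 ≈ 33.6 Hz.

33.6 Hz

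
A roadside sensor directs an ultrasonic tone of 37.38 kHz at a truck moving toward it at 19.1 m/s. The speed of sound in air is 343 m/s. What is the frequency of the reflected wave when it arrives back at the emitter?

At the truck (a moving observer), f₁ = f₀ · (v + u)/v = 37.38 × 362.1/343 ≈ 39.5 kHz.
The reflection then acts as a moving source: f₂ = f₁ · v/(v − u) ≈ 41.8 kHz.
Equivalently f₂ = f₀ · (v + u)/(v − u).

41.8 kHz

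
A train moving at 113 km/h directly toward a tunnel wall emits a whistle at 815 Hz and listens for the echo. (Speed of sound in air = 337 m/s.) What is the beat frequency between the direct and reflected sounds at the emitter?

167 Hz

113 km/h = 31.39 m/s.
The tunnel wall receives the sound from a moving source: f₁ = f₀ · v/(v − v_e) = 815 × 337/305.61 ≈ 898.7 Hz.
On the return leg the train is a moving observer: f₂ = f₁ · (v + v_e)/v = 898.7 × 368.39/337 ≈ 982.4 Hz.
Beat against the emitted tone: |f₂ − f₀| = 2v_e·f₀/(v − v_e) = 2 × 31.39 × 815/305.61 ≈ 167 Hz.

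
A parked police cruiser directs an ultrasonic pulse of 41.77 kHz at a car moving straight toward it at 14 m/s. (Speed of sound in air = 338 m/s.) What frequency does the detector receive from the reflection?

45.4 kHz

The car first receives the wave as a moving observer: f₁ = f₀ · (v + u)/v = 41.77 × (338 + 14)/338 ≈ 43.5 kHz.
The reflection then acts as a moving source: f₂ = f₁ · v/(v − u) ≈ 45.4 kHz.
Equivalently f₂ = f₀ · (v + u)/(v − u).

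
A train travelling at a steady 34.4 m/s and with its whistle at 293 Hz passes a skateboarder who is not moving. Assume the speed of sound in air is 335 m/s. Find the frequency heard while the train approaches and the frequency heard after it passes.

327 Hz approaching; 266 Hz receding

Approaching: f₁ = f · v/(v − v_s) = 293 × 335/300.6 ≈ 327 Hz.
Receding: f₂ = f · v/(v + v_s) = 293 × 335/369.4 ≈ 266 Hz.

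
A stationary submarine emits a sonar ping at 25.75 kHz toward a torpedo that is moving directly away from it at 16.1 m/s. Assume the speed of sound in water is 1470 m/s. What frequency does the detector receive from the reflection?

25.2 kHz

At the torpedo (a moving observer), f₁ = f₀ · (v − u)/v = 25.75 × 1453.9/1470 ≈ 25.5 kHz.
On reflection it acts as a source moving away from the stationary detector: f₂ = f₁ · v/(v + u) = 25.5 × 1470/1486.1 ≈ 25.2 kHz.
Equivalently f₂ = f₀ · (v − u)/(v + u).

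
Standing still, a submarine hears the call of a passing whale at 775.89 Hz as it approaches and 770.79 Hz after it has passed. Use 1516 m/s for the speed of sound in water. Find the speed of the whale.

5.0 m/s

f₁/f₂ = (v + v_s)/(v − v_s), so v_s = v · (f₁ − f₂)/(f₁ + f₂).
v_s = 1516 × (775.89 − 770.79)/(775.89 + 770.79) = 1516 × 5.10/1546.68 ≈ 5.0 m/s.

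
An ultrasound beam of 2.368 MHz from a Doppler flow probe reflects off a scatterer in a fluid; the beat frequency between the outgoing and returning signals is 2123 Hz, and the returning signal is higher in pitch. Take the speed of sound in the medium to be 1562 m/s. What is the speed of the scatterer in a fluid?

Double Doppler shift off a moving reflector: f₂ = f₀ · (v + u)/(v − u) (u > 0 toward emitter).
Returning signal is higher, so f₂ = f₀ + Δf = 2368000 + 2123 = 2370123 Hz.
Rearranging, u = v · (f₂ − f₀)/(f₂ + f₀) = 1562 × 2123/4738123 ≈ 0.70 m/s.
So the scatterer in a fluid is moving at 0.70 m/s toward the emitter.

0.70 m/s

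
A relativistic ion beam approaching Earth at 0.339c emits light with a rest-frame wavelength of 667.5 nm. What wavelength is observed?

Relativistic Doppler for wavelength: λ' = λ₀ · √((1 − β)/(1 + β)).
λ' = 667.5 × √(0.6610/1.3390) = 667.5 × 0.70260 ≈ 469.0 nm.

469.0 nm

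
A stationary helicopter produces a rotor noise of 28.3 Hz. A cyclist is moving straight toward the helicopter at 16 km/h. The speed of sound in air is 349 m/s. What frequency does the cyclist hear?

16 km/h = 4.444 m/s.
Only the observer moves, toward the source, so f' = f · (v + v_o)/v.
f' = 28.3 × (349 + 4.444)/349 = 28.3 × 353.44/349 ≈ 28.7 Hz.

28.7 Hz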